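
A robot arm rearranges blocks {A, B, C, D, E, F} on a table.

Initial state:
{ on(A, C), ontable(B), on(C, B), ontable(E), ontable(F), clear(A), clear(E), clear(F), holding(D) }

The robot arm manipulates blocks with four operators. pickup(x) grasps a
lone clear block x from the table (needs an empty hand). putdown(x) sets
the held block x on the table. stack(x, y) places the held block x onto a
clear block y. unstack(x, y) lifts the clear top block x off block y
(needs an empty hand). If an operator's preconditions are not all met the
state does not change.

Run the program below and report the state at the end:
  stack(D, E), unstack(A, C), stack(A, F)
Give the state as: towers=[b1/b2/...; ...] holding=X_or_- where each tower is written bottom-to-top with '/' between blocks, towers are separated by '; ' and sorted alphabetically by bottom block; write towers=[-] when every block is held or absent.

towers=[B/C; E/D; F/A] holding=-

step 1 (stack(D, E)): towers=[B/C/A; E/D; F] holding=-
step 2 (unstack(A, C)): towers=[B/C; E/D; F] holding=A
step 3 (stack(A, F)): towers=[B/C; E/D; F/A] holding=-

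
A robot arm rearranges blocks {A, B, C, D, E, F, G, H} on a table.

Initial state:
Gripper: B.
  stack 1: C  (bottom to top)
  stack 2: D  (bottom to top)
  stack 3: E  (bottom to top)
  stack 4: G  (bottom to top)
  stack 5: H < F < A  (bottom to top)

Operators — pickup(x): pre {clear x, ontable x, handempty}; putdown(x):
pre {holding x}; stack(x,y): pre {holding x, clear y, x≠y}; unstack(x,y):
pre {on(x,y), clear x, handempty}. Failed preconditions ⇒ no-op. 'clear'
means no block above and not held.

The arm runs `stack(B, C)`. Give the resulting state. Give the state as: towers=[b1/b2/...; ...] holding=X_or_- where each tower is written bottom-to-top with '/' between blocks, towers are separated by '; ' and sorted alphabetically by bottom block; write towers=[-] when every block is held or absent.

towers=[C/B; D; E; G; H/F/A] holding=-

before: towers=[C; D; E; G; H/F/A] holding=B
pre[stack(B, C)]: holding(B) ok, clear(C) ok, B≠C ok
all met → apply stack(B, C)
after:  towers=[C/B; D; E; G; H/F/A] holding=-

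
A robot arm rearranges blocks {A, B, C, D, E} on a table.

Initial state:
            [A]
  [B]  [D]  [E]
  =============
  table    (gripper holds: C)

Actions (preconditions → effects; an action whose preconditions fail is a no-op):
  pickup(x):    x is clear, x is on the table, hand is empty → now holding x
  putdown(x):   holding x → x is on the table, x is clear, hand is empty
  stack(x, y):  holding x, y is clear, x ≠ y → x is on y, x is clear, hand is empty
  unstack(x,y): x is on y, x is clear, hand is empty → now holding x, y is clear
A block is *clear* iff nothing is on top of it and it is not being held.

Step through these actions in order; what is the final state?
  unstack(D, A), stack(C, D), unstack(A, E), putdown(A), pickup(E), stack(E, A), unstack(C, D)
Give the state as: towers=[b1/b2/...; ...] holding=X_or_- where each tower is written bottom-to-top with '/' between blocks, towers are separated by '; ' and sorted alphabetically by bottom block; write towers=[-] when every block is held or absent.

towers=[A/E; B; D] holding=C

step 1 (unstack(D, A)) [no-op]: towers=[B; D; E/A] holding=C
step 2 (stack(C, D)): towers=[B; D/C; E/A] holding=-
step 3 (unstack(A, E)): towers=[B; D/C; E] holding=A
step 4 (putdown(A)): towers=[A; B; D/C; E] holding=-
step 5 (pickup(E)): towers=[A; B; D/C] holding=E
step 6 (stack(E, A)): towers=[A/E; B; D/C] holding=-
step 7 (unstack(C, D)): towers=[A/E; B; D] holding=C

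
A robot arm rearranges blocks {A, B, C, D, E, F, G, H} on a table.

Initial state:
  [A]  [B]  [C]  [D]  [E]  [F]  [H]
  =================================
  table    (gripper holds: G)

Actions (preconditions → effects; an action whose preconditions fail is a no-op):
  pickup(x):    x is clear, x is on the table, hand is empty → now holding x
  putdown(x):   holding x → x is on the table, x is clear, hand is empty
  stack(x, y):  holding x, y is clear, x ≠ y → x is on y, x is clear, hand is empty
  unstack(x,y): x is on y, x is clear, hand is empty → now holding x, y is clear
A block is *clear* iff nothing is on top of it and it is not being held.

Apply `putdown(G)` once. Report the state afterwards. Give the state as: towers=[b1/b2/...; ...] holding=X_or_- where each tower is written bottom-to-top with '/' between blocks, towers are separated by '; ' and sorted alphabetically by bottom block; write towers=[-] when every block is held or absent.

before: towers=[A; B; C; D; E; F; H] holding=G
pre[putdown(G)]: holding(G) ✓
all met → apply putdown(G)
after:  towers=[A; B; C; D; E; F; G; H] holding=-

towers=[A; B; C; D; E; F; G; H] holding=-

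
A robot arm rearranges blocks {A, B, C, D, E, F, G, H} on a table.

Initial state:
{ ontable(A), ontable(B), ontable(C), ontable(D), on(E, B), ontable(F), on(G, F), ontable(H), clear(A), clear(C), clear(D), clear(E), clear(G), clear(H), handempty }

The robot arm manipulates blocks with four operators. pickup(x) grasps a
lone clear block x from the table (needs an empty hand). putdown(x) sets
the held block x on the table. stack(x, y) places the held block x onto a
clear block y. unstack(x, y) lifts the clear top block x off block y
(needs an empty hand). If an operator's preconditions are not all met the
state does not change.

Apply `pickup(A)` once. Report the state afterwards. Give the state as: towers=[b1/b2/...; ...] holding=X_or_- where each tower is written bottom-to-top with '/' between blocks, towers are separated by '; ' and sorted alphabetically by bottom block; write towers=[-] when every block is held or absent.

before: towers=[A; B/E; C; D; F/G; H] holding=-
pre[pickup(A)]: clear(A) ✓, ontable(A) ✓, handempty ✓
all met → apply pickup(A)
after:  towers=[B/E; C; D; F/G; H] holding=A

towers=[B/E; C; D; F/G; H] holding=A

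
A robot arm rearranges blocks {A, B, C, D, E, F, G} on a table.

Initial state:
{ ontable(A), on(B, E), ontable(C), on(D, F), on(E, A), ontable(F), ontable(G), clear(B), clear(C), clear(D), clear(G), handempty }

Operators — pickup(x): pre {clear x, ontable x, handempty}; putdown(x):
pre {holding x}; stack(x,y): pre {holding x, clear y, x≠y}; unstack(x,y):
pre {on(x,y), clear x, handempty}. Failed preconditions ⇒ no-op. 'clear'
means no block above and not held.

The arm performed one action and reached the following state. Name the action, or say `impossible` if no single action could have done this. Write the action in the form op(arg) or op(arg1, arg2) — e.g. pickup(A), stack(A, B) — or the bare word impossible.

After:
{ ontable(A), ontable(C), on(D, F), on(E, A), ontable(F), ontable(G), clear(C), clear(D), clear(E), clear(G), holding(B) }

target: towers=[A/E; C; F/D; G] holding=B
     unstack(B, E) → towers=[A/E; C; F/D; G] holding=B  ← match
         pickup(G) → towers=[A/E/B; C; F/D] holding=G
     unstack(D, F) → towers=[A/E/B; C; F; G] holding=D
         pickup(C) → towers=[A/E/B; F/D; G] holding=C

unstack(B, E)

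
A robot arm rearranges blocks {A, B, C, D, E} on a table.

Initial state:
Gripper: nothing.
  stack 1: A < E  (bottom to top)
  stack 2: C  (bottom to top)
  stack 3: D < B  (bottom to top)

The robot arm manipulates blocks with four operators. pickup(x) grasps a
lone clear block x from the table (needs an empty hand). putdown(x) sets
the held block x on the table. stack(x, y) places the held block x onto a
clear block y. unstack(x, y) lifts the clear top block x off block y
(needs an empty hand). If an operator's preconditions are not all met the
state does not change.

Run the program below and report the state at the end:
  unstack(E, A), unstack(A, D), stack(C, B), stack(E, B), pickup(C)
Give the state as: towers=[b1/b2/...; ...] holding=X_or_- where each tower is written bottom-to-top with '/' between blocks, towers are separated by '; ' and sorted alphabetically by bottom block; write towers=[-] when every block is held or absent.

towers=[A; D/B/E] holding=C

step 1 (unstack(E, A)): towers=[A; C; D/B] holding=E
step 2 (unstack(A, D)) [no-op]: towers=[A; C; D/B] holding=E
step 3 (stack(C, B)) [no-op]: towers=[A; C; D/B] holding=E
step 4 (stack(E, B)): towers=[A; C; D/B/E] holding=-
step 5 (pickup(C)): towers=[A; D/B/E] holding=C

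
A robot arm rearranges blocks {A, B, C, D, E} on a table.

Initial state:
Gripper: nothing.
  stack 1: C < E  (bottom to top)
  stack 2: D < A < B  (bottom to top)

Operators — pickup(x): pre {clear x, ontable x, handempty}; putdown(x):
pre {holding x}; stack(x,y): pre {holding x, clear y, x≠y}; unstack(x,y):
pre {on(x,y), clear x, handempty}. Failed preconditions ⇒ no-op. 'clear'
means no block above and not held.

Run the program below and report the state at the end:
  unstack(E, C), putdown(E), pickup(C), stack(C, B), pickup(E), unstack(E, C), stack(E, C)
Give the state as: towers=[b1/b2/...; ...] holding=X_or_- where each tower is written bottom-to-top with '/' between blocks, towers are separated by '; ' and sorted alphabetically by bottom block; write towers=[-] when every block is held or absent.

towers=[D/A/B/C/E] holding=-

step 1 (unstack(E, C)): towers=[C; D/A/B] holding=E
step 2 (putdown(E)): towers=[C; D/A/B; E] holding=-
step 3 (pickup(C)): towers=[D/A/B; E] holding=C
step 4 (stack(C, B)): towers=[D/A/B/C; E] holding=-
step 5 (pickup(E)): towers=[D/A/B/C] holding=E
step 6 (unstack(E, C)) [no-op]: towers=[D/A/B/C] holding=E
step 7 (stack(E, C)): towers=[D/A/B/C/E] holding=-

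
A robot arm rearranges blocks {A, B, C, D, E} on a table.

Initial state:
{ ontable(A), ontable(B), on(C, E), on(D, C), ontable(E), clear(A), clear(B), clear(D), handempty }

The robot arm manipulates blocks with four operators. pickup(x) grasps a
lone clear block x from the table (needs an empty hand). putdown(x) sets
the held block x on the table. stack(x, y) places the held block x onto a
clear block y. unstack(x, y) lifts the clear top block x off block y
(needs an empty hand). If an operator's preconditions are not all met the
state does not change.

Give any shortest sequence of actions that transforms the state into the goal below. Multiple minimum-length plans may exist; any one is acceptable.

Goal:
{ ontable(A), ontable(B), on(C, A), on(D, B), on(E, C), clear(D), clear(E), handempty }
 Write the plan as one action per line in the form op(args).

unstack(D, C)
stack(D, B)
unstack(C, E)
stack(C, A)
pickup(E)
stack(E, C)

step 1 (unstack(D, C)): towers=[A; B; E/C] holding=D
step 2 (stack(D, B)): towers=[A; B/D; E/C] holding=-
step 3 (unstack(C, E)): towers=[A; B/D; E] holding=C
step 4 (stack(C, A)): towers=[A/C; B/D; E] holding=-
step 5 (pickup(E)): towers=[A/C; B/D] holding=E
step 6 (stack(E, C)): towers=[A/C/E; B/D] holding=-
goal check: towers=[A/C/E; B/D] holding=- — reached (length 6, optimal by BFS)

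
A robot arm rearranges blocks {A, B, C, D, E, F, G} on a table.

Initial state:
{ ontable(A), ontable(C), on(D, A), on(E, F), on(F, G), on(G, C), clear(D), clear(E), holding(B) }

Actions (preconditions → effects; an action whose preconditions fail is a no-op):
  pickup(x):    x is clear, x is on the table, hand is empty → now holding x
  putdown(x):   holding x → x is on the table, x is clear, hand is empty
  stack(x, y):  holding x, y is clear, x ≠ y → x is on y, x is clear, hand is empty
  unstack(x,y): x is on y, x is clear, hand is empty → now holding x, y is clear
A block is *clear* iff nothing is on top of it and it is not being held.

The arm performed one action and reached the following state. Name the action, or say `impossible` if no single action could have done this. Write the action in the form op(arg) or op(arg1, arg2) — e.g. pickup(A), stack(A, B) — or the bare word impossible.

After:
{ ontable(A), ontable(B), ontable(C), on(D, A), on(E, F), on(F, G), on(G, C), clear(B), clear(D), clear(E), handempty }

putdown(B)

target: towers=[A/D; B; C/G/F/E] holding=-
        putdown(B) → towers=[A/D; B; C/G/F/E] holding=-  ← match
       stack(B, D) → towers=[A/D/B; C/G/F/E] holding=-
       stack(B, E) → towers=[A/D; C/G/F/E/B] holding=-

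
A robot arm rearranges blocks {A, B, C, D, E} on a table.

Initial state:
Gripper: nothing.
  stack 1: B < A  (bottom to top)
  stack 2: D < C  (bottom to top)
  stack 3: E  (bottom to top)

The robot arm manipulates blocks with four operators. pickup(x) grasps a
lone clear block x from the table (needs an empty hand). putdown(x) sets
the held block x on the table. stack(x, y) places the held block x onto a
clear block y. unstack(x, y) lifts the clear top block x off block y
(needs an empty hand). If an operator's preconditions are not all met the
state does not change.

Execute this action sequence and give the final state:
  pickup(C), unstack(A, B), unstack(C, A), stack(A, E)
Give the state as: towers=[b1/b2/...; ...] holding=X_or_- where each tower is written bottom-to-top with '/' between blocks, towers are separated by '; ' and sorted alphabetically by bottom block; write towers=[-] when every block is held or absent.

towers=[B; D/C; E/A] holding=-

step 1 (pickup(C)) [no-op]: towers=[B/A; D/C; E] holding=-
step 2 (unstack(A, B)): towers=[B; D/C; E] holding=A
step 3 (unstack(C, A)) [no-op]: towers=[B; D/C; E] holding=A
step 4 (stack(A, E)): towers=[B; D/C; E/A] holding=-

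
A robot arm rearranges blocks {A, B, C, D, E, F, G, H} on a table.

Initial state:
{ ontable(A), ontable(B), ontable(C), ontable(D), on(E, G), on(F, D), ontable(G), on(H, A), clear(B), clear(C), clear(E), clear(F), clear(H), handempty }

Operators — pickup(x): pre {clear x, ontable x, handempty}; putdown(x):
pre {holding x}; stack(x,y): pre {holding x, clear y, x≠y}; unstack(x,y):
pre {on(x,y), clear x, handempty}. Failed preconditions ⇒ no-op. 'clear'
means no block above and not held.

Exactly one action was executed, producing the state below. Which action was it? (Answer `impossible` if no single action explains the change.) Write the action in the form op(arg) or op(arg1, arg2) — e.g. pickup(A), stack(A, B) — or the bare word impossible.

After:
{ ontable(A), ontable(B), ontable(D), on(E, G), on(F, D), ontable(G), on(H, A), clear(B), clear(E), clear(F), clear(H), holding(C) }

pickup(C)

target: towers=[A/H; B; D/F; G/E] holding=C
     unstack(E, G) → towers=[A/H; B; C; D/F; G] holding=E
     unstack(H, A) → towers=[A; B; C; D/F; G/E] holding=H
         pickup(B) → towers=[A/H; C; D/F; G/E] holding=B
     unstack(F, D) → towers=[A/H; B; C; D; G/E] holding=F
         pickup(C) → towers=[A/H; B; D/F; G/E] holding=C  ← match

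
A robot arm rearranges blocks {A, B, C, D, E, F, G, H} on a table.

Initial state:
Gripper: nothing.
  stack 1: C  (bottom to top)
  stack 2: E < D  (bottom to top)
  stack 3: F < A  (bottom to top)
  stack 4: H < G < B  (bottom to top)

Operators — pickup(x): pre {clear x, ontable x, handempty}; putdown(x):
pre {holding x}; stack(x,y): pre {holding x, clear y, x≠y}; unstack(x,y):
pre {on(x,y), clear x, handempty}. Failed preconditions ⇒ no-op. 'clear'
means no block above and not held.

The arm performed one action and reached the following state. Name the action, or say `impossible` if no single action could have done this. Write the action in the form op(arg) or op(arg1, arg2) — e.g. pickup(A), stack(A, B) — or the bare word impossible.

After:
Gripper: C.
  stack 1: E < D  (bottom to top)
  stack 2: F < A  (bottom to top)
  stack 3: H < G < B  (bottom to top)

target: towers=[E/D; F/A; H/G/B] holding=C
     unstack(A, F) → towers=[C; E/D; F; H/G/B] holding=A
     unstack(B, G) → towers=[C; E/D; F/A; H/G] holding=B
     unstack(D, E) → towers=[C; E; F/A; H/G/B] holding=D
         pickup(C) → towers=[E/D; F/A; H/G/B] holding=C  ← match

pickup(C)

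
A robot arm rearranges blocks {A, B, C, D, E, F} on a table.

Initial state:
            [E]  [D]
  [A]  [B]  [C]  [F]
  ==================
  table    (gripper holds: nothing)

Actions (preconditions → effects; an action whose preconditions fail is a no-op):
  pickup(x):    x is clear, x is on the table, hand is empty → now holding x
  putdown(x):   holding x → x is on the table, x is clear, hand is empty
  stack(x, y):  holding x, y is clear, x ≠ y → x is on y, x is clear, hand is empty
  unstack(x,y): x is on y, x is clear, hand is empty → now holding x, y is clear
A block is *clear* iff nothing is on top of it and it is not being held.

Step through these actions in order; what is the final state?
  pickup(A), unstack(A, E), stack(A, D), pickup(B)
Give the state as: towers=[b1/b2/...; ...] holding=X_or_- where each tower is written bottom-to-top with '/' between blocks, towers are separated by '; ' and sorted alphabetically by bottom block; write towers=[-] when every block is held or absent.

towers=[C/E; F/D/A] holding=B

step 1 (pickup(A)): towers=[B; C/E; F/D] holding=A
step 2 (unstack(A, E)) [no-op]: towers=[B; C/E; F/D] holding=A
step 3 (stack(A, D)): towers=[B; C/E; F/D/A] holding=-
step 4 (pickup(B)): towers=[C/E; F/D/A] holding=B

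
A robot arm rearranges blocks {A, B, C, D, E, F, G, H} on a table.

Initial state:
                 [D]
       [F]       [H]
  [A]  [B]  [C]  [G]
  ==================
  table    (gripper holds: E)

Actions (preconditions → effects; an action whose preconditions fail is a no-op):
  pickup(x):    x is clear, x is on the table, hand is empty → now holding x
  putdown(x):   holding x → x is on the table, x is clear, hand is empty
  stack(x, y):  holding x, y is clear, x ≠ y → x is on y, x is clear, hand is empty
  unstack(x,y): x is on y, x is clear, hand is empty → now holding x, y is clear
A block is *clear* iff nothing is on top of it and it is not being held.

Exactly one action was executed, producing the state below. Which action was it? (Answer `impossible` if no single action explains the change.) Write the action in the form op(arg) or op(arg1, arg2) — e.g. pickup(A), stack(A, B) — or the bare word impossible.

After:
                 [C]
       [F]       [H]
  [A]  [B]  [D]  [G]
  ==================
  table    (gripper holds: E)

impossible

target: towers=[A; B/F; D; G/H/C] holding=E
        putdown(E) → towers=[A; B/F; C; E; G/H/D] holding=-
       stack(E, A) → towers=[A/E; B/F; C; G/H/D] holding=-
       stack(E, F) → towers=[A; B/F/E; C; G/H/D] holding=-
       stack(E, D) → towers=[A; B/F; C; G/H/D/E] holding=-
       stack(E, C) → towers=[A; B/F; C/E; G/H/D] holding=-
none of the 5 applicable actions match → impossible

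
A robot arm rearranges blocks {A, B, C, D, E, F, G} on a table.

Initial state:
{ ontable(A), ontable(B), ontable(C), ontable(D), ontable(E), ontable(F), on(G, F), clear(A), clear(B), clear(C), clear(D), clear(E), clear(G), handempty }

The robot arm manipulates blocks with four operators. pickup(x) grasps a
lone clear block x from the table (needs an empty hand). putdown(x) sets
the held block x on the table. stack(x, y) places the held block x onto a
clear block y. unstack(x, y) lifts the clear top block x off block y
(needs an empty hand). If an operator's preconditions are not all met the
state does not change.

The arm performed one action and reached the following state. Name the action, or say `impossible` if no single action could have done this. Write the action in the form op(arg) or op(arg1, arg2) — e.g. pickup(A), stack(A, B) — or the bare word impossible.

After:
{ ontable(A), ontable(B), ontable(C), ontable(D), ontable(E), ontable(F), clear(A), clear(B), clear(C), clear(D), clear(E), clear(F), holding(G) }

target: towers=[A; B; C; D; E; F] holding=G
         pickup(B) → towers=[A; C; D; E; F/G] holding=B
     unstack(G, F) → towers=[A; B; C; D; E; F] holding=G  ← match
         pickup(D) → towers=[A; B; C; E; F/G] holding=D
         pickup(A) → towers=[B; C; D; E; F/G] holding=A
         pickup(E) → towers=[A; B; C; D; F/G] holding=E
         pickup(C) → towers=[A; B; D; E; F/G] holding=C

unstack(G, F)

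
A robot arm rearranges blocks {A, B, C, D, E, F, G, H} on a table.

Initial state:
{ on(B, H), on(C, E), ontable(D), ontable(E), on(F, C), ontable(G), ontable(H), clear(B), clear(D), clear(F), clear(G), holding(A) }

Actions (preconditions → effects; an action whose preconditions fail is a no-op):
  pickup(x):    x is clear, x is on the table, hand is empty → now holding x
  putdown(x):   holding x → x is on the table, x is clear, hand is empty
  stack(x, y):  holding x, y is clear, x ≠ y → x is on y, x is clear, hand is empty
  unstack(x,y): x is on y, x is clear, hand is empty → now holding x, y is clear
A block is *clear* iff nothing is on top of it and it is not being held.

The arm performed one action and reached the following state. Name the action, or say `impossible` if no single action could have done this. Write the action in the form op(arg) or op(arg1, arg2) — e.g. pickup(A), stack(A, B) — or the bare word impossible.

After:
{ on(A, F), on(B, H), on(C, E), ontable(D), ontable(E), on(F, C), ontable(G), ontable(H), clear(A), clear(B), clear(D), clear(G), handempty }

stack(A, F)

target: towers=[D; E/C/F/A; G; H/B] holding=-
        putdown(A) → towers=[A; D; E/C/F; G; H/B] holding=-
       stack(A, G) → towers=[D; E/C/F; G/A; H/B] holding=-
       stack(A, B) → towers=[D; E/C/F; G; H/B/A] holding=-
       stack(A, F) → towers=[D; E/C/F/A; G; H/B] holding=-  ← match
       stack(A, D) → towers=[D/A; E/C/F; G; H/B] holding=-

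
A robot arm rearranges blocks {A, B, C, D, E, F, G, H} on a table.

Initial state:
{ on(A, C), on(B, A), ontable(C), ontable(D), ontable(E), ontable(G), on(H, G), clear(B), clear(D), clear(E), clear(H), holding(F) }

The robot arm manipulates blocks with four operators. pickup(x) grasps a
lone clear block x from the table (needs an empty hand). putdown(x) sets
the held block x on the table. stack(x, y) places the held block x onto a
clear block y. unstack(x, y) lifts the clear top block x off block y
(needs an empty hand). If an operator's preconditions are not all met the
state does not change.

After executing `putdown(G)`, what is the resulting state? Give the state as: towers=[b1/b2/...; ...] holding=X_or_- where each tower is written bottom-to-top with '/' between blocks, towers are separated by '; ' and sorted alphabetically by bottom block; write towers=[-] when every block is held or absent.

before: towers=[C/A/B; D; E; G/H] holding=F
pre[putdown(G)]: holding(G) no
holding(G) unmet → putdown(G) is a no-op
after:  towers=[C/A/B; D; E; G/H] holding=F

towers=[C/A/B; D; E; G/H] holding=F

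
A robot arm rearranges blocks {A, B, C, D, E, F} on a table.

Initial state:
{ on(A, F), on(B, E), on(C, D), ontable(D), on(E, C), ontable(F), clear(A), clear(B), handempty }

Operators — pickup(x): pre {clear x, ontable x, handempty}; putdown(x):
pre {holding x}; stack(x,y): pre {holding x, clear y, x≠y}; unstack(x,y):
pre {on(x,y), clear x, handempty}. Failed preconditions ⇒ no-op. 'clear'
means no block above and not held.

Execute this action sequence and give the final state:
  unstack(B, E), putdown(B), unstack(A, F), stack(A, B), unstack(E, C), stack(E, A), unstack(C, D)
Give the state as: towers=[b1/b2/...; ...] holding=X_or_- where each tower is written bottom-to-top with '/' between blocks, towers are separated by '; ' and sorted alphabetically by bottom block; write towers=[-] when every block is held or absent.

step 1 (unstack(B, E)): towers=[D/C/E; F/A] holding=B
step 2 (putdown(B)): towers=[B; D/C/E; F/A] holding=-
step 3 (unstack(A, F)): towers=[B; D/C/E; F] holding=A
step 4 (stack(A, B)): towers=[B/A; D/C/E; F] holding=-
step 5 (unstack(E, C)): towers=[B/A; D/C; F] holding=E
step 6 (stack(E, A)): towers=[B/A/E; D/C; F] holding=-
step 7 (unstack(C, D)): towers=[B/A/E; D; F] holding=C

towers=[B/A/E; D; F] holding=C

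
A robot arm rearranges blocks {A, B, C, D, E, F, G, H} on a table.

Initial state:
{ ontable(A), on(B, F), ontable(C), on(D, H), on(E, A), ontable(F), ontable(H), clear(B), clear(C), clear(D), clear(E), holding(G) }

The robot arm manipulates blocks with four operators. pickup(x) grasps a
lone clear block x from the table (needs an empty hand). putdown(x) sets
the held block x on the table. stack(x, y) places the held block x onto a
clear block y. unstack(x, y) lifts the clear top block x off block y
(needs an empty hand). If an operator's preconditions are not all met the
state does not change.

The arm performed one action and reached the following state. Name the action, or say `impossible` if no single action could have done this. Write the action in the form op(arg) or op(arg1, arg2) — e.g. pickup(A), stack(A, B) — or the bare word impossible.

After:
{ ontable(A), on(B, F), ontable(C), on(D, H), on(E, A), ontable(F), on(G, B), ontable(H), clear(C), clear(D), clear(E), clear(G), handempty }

target: towers=[A/E; C; F/B/G; H/D] holding=-
        putdown(G) → towers=[A/E; C; F/B; G; H/D] holding=-
       stack(G, E) → towers=[A/E/G; C; F/B; H/D] holding=-
       stack(G, B) → towers=[A/E; C; F/B/G; H/D] holding=-  ← match
       stack(G, D) → towers=[A/E; C; F/B; H/D/G] holding=-
       stack(G, C) → towers=[A/E; C/G; F/B; H/D] holding=-

stack(G, B)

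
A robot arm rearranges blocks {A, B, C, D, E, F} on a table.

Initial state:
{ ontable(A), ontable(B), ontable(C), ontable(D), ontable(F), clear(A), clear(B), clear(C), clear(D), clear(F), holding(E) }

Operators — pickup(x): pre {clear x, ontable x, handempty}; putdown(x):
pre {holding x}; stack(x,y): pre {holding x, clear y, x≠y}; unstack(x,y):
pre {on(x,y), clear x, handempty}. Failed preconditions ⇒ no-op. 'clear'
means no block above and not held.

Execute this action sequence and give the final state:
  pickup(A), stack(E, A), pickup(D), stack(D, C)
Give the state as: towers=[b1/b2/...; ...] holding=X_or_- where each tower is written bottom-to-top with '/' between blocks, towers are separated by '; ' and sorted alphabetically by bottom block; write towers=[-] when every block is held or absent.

towers=[A/E; B; C/D; F] holding=-

step 1 (pickup(A)) [no-op]: towers=[A; B; C; D; F] holding=E
step 2 (stack(E, A)): towers=[A/E; B; C; D; F] holding=-
step 3 (pickup(D)): towers=[A/E; B; C; F] holding=D
step 4 (stack(D, C)): towers=[A/E; B; C/D; F] holding=-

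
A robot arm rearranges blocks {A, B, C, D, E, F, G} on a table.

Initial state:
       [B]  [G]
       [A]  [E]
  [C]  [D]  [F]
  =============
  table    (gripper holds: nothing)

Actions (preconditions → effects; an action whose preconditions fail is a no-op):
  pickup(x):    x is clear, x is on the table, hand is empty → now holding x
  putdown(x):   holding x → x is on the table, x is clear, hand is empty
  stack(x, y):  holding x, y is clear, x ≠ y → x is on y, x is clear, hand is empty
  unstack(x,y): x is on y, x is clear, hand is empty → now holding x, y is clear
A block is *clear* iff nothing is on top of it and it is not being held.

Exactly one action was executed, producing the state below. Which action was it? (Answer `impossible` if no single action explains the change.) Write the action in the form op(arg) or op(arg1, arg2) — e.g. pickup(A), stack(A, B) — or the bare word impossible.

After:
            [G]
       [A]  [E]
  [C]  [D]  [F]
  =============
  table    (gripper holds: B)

target: towers=[C; D/A; F/E/G] holding=B
     unstack(B, A) → towers=[C; D/A; F/E/G] holding=B  ← match
     unstack(G, E) → towers=[C; D/A/B; F/E] holding=G
         pickup(C) → towers=[D/A/B; F/E/G] holding=C

unstack(B, A)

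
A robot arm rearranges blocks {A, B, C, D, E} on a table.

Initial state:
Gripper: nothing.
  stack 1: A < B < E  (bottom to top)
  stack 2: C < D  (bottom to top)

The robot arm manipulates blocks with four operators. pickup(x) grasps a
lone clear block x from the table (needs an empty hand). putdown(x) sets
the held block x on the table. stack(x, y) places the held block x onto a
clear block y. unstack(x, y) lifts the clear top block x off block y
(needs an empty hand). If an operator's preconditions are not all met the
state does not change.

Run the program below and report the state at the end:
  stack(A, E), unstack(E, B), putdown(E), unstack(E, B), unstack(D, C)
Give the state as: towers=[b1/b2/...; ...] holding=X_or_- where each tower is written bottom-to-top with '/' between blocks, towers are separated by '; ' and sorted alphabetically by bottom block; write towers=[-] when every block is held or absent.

towers=[A/B; C; E] holding=D

step 1 (stack(A, E)) [no-op]: towers=[A/B/E; C/D] holding=-
step 2 (unstack(E, B)): towers=[A/B; C/D] holding=E
step 3 (putdown(E)): towers=[A/B; C/D; E] holding=-
step 4 (unstack(E, B)) [no-op]: towers=[A/B; C/D; E] holding=-
step 5 (unstack(D, C)): towers=[A/B; C; E] holding=D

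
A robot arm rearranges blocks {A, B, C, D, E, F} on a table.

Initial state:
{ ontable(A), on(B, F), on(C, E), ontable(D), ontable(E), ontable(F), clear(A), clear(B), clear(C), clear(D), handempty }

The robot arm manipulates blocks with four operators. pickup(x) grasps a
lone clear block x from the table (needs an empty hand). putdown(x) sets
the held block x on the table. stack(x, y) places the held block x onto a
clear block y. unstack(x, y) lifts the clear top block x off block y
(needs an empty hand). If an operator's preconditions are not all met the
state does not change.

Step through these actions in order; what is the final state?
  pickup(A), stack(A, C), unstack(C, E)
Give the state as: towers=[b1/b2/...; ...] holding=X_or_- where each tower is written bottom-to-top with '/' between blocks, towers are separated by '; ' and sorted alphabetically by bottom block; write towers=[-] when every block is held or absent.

towers=[D; E/C/A; F/B] holding=-

step 1 (pickup(A)): towers=[D; E/C; F/B] holding=A
step 2 (stack(A, C)): towers=[D; E/C/A; F/B] holding=-
step 3 (unstack(C, E)) [no-op]: towers=[D; E/C/A; F/B] holding=-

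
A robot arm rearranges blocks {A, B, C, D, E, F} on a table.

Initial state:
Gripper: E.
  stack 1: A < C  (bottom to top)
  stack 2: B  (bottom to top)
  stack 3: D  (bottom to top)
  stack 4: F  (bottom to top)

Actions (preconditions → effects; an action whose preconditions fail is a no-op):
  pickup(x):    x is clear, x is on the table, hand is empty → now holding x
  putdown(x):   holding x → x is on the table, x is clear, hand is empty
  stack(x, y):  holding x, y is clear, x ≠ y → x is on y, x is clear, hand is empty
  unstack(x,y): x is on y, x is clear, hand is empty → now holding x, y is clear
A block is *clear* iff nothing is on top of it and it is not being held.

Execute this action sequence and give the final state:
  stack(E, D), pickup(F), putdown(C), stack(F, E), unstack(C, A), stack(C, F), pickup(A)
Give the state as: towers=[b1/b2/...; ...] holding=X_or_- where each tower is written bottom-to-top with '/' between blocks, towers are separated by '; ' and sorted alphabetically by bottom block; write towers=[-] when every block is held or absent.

towers=[B; D/E/F/C] holding=A

step 1 (stack(E, D)): towers=[A/C; B; D/E; F] holding=-
step 2 (pickup(F)): towers=[A/C; B; D/E] holding=F
step 3 (putdown(C)) [no-op]: towers=[A/C; B; D/E] holding=F
step 4 (stack(F, E)): towers=[A/C; B; D/E/F] holding=-
step 5 (unstack(C, A)): towers=[A; B; D/E/F] holding=C
step 6 (stack(C, F)): towers=[A; B; D/E/F/C] holding=-
step 7 (pickup(A)): towers=[B; D/E/F/C] holding=A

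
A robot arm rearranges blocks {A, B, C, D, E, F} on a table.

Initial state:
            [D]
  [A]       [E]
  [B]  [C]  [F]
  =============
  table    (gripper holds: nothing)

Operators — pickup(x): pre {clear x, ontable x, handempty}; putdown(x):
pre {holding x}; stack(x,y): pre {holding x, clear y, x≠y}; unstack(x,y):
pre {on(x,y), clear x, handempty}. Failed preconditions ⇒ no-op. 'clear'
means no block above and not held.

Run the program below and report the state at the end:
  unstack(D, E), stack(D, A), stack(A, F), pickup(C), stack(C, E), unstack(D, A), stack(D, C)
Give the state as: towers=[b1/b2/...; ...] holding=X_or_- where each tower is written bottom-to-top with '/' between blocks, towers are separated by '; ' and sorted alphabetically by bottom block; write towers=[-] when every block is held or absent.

step 1 (unstack(D, E)): towers=[B/A; C; F/E] holding=D
step 2 (stack(D, A)): towers=[B/A/D; C; F/E] holding=-
step 3 (stack(A, F)) [no-op]: towers=[B/A/D; C; F/E] holding=-
step 4 (pickup(C)): towers=[B/A/D; F/E] holding=C
step 5 (stack(C, E)): towers=[B/A/D; F/E/C] holding=-
step 6 (unstack(D, A)): towers=[B/A; F/E/C] holding=D
step 7 (stack(D, C)): towers=[B/A; F/E/C/D] holding=-

towers=[B/A; F/E/C/D] holding=-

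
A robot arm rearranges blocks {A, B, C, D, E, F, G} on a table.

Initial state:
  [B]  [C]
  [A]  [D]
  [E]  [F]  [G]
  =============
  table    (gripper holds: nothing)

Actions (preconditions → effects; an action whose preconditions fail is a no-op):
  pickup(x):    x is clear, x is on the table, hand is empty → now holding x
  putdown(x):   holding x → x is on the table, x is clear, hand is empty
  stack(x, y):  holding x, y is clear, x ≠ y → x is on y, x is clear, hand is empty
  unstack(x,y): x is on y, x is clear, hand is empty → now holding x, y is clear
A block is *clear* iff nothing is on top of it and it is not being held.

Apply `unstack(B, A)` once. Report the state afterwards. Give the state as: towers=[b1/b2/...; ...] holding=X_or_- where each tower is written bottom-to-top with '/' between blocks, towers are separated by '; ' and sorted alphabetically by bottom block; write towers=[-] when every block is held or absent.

before: towers=[E/A/B; F/D/C; G] holding=-
pre[unstack(B, A)]: on(B,A) ✓, clear(B) ✓, handempty ✓
all met → apply unstack(B, A)
after:  towers=[E/A; F/D/C; G] holding=B

towers=[E/A; F/D/C; G] holding=B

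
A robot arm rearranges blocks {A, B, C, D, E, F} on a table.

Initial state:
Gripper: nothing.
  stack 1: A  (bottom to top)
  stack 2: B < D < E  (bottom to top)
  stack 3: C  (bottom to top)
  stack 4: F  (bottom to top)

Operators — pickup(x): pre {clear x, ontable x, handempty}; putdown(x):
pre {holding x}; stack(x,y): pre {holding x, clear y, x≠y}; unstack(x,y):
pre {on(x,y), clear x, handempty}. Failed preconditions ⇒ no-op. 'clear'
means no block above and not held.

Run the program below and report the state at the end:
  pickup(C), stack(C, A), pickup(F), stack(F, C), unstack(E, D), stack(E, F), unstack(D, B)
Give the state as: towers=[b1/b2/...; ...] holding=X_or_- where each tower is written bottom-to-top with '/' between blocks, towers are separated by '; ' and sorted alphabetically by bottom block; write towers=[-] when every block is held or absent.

step 1 (pickup(C)): towers=[A; B/D/E; F] holding=C
step 2 (stack(C, A)): towers=[A/C; B/D/E; F] holding=-
step 3 (pickup(F)): towers=[A/C; B/D/E] holding=F
step 4 (stack(F, C)): towers=[A/C/F; B/D/E] holding=-
step 5 (unstack(E, D)): towers=[A/C/F; B/D] holding=E
step 6 (stack(E, F)): towers=[A/C/F/E; B/D] holding=-
step 7 (unstack(D, B)): towers=[A/C/F/E; B] holding=D

towers=[A/C/F/E; B] holding=D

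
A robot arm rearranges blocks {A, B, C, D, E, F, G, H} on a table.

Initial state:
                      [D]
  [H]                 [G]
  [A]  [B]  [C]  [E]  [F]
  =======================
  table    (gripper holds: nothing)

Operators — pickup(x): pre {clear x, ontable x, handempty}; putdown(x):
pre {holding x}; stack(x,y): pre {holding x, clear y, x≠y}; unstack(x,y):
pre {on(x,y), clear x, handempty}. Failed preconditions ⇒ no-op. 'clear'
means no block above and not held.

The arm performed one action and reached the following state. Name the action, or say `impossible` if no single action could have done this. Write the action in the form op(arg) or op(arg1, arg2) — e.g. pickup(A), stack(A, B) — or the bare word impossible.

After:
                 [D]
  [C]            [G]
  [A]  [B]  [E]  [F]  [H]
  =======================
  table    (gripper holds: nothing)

impossible

target: towers=[A/C; B; E; F/G/D; H] holding=-
         pickup(E) → towers=[A/H; B; C; F/G/D] holding=E
     unstack(H, A) → towers=[A; B; C; E; F/G/D] holding=H
         pickup(B) → towers=[A/H; C; E; F/G/D] holding=B
     unstack(D, G) → towers=[A/H; B; C; E; F/G] holding=D
         pickup(C) → towers=[A/H; B; E; F/G/D] holding=C
none of the 5 applicable actions match → impossible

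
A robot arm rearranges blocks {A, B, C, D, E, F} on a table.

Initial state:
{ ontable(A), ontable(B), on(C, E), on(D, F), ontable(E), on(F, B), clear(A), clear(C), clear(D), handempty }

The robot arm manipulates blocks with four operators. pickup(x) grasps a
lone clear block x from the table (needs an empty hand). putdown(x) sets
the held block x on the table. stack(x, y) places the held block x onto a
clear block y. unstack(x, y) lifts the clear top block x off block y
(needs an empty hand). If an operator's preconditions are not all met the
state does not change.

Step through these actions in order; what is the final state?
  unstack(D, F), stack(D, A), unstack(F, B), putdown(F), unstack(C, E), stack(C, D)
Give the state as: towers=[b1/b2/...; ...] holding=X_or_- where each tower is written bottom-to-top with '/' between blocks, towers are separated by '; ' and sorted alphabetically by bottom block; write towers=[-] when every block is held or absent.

step 1 (unstack(D, F)): towers=[A; B/F; E/C] holding=D
step 2 (stack(D, A)): towers=[A/D; B/F; E/C] holding=-
step 3 (unstack(F, B)): towers=[A/D; B; E/C] holding=F
step 4 (putdown(F)): towers=[A/D; B; E/C; F] holding=-
step 5 (unstack(C, E)): towers=[A/D; B; E; F] holding=C
step 6 (stack(C, D)): towers=[A/D/C; B; E; F] holding=-

towers=[A/D/C; B; E; F] holding=-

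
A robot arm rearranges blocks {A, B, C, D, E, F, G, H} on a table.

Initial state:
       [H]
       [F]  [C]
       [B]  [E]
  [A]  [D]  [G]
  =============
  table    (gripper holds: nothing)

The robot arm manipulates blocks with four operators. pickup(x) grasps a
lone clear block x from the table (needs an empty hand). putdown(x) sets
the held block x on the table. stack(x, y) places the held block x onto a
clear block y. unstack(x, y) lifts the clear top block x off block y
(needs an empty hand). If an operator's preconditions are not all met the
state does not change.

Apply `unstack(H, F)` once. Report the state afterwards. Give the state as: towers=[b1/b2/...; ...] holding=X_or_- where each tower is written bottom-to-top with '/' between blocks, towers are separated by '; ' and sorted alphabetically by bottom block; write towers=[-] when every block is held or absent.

towers=[A; D/B/F; G/E/C] holding=H

before: towers=[A; D/B/F/H; G/E/C] holding=-
pre[unstack(H, F)]: on(H,F) ok, clear(H) ok, handempty ok
all met → apply unstack(H, F)
after:  towers=[A; D/B/F; G/E/C] holding=H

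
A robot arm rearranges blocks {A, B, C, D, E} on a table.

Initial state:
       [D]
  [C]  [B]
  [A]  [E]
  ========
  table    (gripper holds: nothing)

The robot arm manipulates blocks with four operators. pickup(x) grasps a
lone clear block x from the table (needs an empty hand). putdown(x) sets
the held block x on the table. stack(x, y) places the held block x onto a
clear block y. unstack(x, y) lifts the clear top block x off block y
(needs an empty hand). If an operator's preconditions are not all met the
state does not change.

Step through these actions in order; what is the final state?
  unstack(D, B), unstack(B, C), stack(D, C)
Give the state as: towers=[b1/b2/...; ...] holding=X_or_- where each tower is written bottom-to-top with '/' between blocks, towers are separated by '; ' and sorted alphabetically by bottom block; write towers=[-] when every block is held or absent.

step 1 (unstack(D, B)): towers=[A/C; E/B] holding=D
step 2 (unstack(B, C)) [no-op]: towers=[A/C; E/B] holding=D
step 3 (stack(D, C)): towers=[A/C/D; E/B] holding=-

towers=[A/C/D; E/B] holding=-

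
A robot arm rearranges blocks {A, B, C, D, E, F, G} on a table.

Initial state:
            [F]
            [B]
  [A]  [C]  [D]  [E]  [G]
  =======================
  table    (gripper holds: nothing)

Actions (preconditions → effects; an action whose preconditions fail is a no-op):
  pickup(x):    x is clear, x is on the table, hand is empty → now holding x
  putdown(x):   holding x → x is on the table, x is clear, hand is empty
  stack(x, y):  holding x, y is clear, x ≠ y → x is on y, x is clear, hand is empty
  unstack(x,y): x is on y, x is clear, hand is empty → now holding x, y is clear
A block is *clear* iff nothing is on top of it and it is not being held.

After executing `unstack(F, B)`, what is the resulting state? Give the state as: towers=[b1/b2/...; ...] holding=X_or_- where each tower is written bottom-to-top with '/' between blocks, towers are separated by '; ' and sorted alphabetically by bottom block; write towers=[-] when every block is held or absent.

towers=[A; C; D/B; E; G] holding=F

before: towers=[A; C; D/B/F; E; G] holding=-
pre[unstack(F, B)]: on(F,B) ok, clear(F) ok, handempty ok
all met → apply unstack(F, B)
after:  towers=[A; C; D/B; E; G] holding=F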